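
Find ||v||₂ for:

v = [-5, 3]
5.831

||v||₂ = √((-5)² + (3)²) = √34 = 5.831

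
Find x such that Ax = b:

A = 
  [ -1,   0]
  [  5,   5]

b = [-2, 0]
Row reduce the augmented matrix [A|b]:
R2 → R2 + (5)·R1
REF = 
  [ -1,   0,  -2]
  [  0,   5, -10]

Back-substitution:
x₂ = (-10) / 5 = -2
x₁ = (-2 - (0)(-2)) / (-1) = 2

x = [2, -2]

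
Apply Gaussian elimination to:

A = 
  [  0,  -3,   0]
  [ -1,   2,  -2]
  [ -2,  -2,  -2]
Row operations:
Swap R1 ↔ R2
R3 → R3 - (2)·R1
R3 → R3 - (2)·R2

Resulting echelon form:
REF = 
  [ -1,   2,  -2]
  [  0,  -3,   0]
  [  0,   0,   2]

Rank = 3 (number of non-zero pivot rows).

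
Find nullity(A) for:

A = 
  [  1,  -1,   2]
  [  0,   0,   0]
nullity(A) = 2

Row reduce:
(no row operations needed)
REF = 
  [  1,  -1,   2]
  [  0,   0,   0]
Pivot columns: 1 → 1 pivot.
rank(A) = 1, so nullity(A) = 3 - 1 = 2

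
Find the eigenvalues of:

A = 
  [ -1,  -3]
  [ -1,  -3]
tr(A) = -4, det(A) = 0
Characteristic polynomial: λ² - tr(A)λ + det(A) = λ² + 4λ
λ² + 4λ = λ(λ + 4)

λ = 0, -4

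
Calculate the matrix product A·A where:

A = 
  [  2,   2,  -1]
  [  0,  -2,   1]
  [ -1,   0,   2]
A² = A·A:
A²[1,1] = (2)(2) + (2)(0) + (-1)(-1) = 5
A²[1,2] = (2)(2) + (2)(-2) + (-1)(0) = 0
A²[1,3] = (2)(-1) + (2)(1) + (-1)(2) = -2
A²[2,1] = (0)(2) + (-2)(0) + (1)(-1) = -1
A²[2,2] = (0)(2) + (-2)(-2) + (1)(0) = 4
A²[2,3] = (0)(-1) + (-2)(1) + (1)(2) = 0
A²[3,1] = (-1)(2) + (0)(0) + (2)(-1) = -4
A²[3,2] = (-1)(2) + (0)(-2) + (2)(0) = -2
A²[3,3] = (-1)(-1) + (0)(1) + (2)(2) = 5
A² = 
  [  5,   0,  -2]
  [ -1,   4,   0]
  [ -4,  -2,   5]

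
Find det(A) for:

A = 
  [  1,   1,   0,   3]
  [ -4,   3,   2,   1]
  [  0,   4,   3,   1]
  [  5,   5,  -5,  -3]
-459

Cofactor expansion along row 1: det(A) = a₁₁M₁₁ - a₁₂M₁₂ + a₁₃M₁₃ - a₁₄M₁₄

M₁₁ = det[[3, 2, 1]; [4, 3, 1]; [5, -5, -3]]
  = (3)·((3)(-3) - (1)(-5)) - (2)·((4)(-3) - (1)(5)) + (1)·((4)(-5) - (3)(5))
  = (3)(-4) - (2)(-17) + (1)(-35)
  = -13
M₁₂ = det[[-4, 2, 1]; [0, 3, 1]; [5, -5, -3]]
  = (-4)·((3)(-3) - (1)(-5)) - (2)·((0)(-3) - (1)(5)) + (1)·((0)(-5) - (3)(5))
  = (-4)(-4) - (2)(-5) + (1)(-15)
  = 11
M₁₃ = det[[-4, 3, 1]; [0, 4, 1]; [5, 5, -3]]
  = (-4)·((4)(-3) - (1)(5)) - (3)·((0)(-3) - (1)(5)) + (1)·((0)(5) - (4)(5))
  = (-4)(-17) - (3)(-5) + (1)(-20)
  = 63
M₁₄ = det[[-4, 3, 2]; [0, 4, 3]; [5, 5, -5]]
  = (-4)·((4)(-5) - (3)(5)) - (3)·((0)(-5) - (3)(5)) + (2)·((0)(5) - (4)(5))
  = (-4)(-35) - (3)(-15) + (2)(-20)
  = 145

det(A) = (1)(-13) - (1)(11) + (0)(63) - (3)(145) = -459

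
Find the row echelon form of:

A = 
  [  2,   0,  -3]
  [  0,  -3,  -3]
Row operations:
No row operations needed (already in echelon form).

Resulting echelon form:
REF = 
  [  2,   0,  -3]
  [  0,  -3,  -3]

Rank = 2 (number of non-zero pivot rows).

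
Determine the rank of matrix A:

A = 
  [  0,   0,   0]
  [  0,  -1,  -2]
Row reduce:
Swap R1 ↔ R2
REF = 
  [  0,  -1,  -2]
  [  0,   0,   0]
Pivot columns: 2 → 1 pivot.

rank(A) = 1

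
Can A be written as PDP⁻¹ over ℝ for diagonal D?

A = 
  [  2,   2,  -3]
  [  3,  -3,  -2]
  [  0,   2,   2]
No

Characteristic polynomial: det(λI - A) = λ³ - λ² - 10λ + 34
By the rational root theorem any rational root is an integer dividing 34; none of those is a root, so p(λ) has no rational roots and hence (being an irreducible cubic) no repeated roots.
Discriminant of the cubic: Δ = -20856
Δ < 0 ⇒ one real eigenvalue and a complex-conjugate pair: λ ≈ -3.864, 2.432 + 1.698i, 2.432 - 1.698i
Has complex eigenvalues (not diagonalizable over ℝ).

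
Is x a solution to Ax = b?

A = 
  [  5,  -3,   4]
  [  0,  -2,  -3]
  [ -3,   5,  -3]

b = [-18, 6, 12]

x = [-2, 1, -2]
No

Ax = [-21, 4, 17] ≠ b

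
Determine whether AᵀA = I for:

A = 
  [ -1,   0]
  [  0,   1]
Yes

AᵀA = 
  [  1,   0]
  [  0,   1]
= I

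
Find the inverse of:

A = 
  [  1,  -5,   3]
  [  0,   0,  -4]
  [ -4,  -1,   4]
det(A) = (1)·((0)(4) - (-4)(-1)) - (-5)·((0)(4) - (-4)(-4)) + (3)·((0)(-1) - (0)(-4))
  = (1)(-4) - (-5)(-16) + (3)(0)
  = -84
det(A) = -84 ≠ 0, so A is invertible.

Cofactors Cᵢⱼ = (-1)ⁱ⁺ʲ·Mᵢⱼ:
C = 
  [ -4,  16,   0]
  [ 17,  16,  21]
  [ 20,   4,   0]

adj(A) = Cᵀ:
adj(A) = 
  [ -4,  17,  20]
  [ 16,  16,   4]
  [  0,  21,   0]

A⁻¹ = (-1/84) · adj(A):
A⁻¹ = 
  [  1/21, -17/84,  -5/21]
  [ -4/21,  -4/21,  -1/21]
  [     0,   -1/4,      0]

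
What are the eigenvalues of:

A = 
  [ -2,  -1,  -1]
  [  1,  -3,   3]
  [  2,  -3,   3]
λ = -2, i√3, -i√3  (≈ -2, 0 + 1.732i, 0 - 1.732i)

Characteristic polynomial: det(λI - A) = λ³ + 2λ² + 3λ + 6
Testing integer divisors of the constant term: p(-2) = 0, so (λ + 2) is a factor:
p(λ) = (λ + 2)(λ² + 3)
λ² + 3 = 0  ⇒  λ = (0 ± √((0)² - 4·(3)))/2 = (0 ± √(-12))/2
  = i√3,  -i√3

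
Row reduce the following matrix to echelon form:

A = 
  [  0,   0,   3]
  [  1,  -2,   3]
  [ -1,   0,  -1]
Row operations:
Swap R1 ↔ R2
R3 → R3 + (1)·R1
Swap R2 ↔ R3

Resulting echelon form:
REF = 
  [  1,  -2,   3]
  [  0,  -2,   2]
  [  0,   0,   3]

Rank = 3 (number of non-zero pivot rows).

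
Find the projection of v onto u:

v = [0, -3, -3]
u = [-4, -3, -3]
proj_u(v) = [-36/17, -27/17, -27/17]

v·u = (0)(-4) + (-3)(-3) + (-3)(-3) = 18
u·u = (-4)² + (-3)² + (-3)² = 34
proj_u(v) = (v·u / u·u) × u = (18/34) × u = (9/17) × u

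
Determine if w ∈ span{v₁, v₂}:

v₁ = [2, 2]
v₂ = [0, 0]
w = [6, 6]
Yes

Form the augmented matrix and row-reduce:
[v₁|v₂|w] = 
  [  2,   0,   6]
  [  2,   0,   6]
R2 → R2 - (1)·R1
REF = 
  [  2,   0,   6]
  [  0,   0,   0]

No row of the form [0 0 | nonzero], so the system is consistent. Back-substitution gives c₁ = 3, c₂ = 0: w = (3)·v₁ + (0)·v₂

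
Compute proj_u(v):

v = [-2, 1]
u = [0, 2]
v·u = (-2)(0) + (1)(2) = 2
u·u = (0)² + (2)² = 4
proj_u(v) = (v·u / u·u) × u = (2/4) × u = (1/2) × u

proj_u(v) = [0, 1]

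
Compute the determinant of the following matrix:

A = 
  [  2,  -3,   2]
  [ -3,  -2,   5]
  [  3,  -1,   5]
Cofactor expansion along row 1:
det(A) = (2)·((-2)(5) - (5)(-1)) - (-3)·((-3)(5) - (5)(3)) + (2)·((-3)(-1) - (-2)(3))
  = (2)(-5) - (-3)(-30) + (2)(9)
  = -82

det(A) = -82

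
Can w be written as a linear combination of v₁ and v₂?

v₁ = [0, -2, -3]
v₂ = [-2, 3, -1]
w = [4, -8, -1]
Yes

Form the augmented matrix and row-reduce:
[v₁|v₂|w] = 
  [  0,  -2,   4]
  [ -2,   3,  -8]
  [ -3,  -1,  -1]
Swap R1 ↔ R2
R3 → R3 - (3/2)·R1
R3 → R3 - (11/4)·R2
REF = 
  [ -2,   3,  -8]
  [  0,  -2,   4]
  [  0,   0,   0]

No row of the form [0 0 | nonzero], so the system is consistent. Back-substitution gives c₁ = 1, c₂ = -2: w = (1)·v₁ + (-2)·v₂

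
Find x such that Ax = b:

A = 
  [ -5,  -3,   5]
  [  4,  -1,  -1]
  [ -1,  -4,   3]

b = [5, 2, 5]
Row reduce the augmented matrix [A|b]:
R2 → R2 + (4/5)·R1
R3 → R3 - (1/5)·R1
R3 → R3 - (1)·R2
REF = 
  [   -5,    -3,     5,     5]
  [    0, -17/5,     3,     6]
  [    0,     0,    -1,    -2]

Back-substitution:
x₃ = (-2) / (-1) = 2
x₂ = (6 - (3)(2)) / (-17/5) = 0
x₁ = (5 - (-3)(0) - (5)(2)) / (-5) = 1

x = [1, 0, 2]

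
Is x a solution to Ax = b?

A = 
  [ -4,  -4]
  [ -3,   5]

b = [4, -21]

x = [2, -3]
Yes

Ax = [4, -21] = b ✓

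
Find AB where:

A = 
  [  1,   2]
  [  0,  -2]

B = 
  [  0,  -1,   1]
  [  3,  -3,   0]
A is 2×2 and B is 2×3, so AB is 2×3. Each entry is (row of A)·(column of B):
AB[1,1] = (1)(0) + (2)(3) = 6
AB[1,2] = (1)(-1) + (2)(-3) = -7
AB[1,3] = (1)(1) + (2)(0) = 1
AB[2,1] = (0)(0) + (-2)(3) = -6
AB[2,2] = (0)(-1) + (-2)(-3) = 6
AB[2,3] = (0)(1) + (-2)(0) = 0

AB = 
  [  6,  -7,   1]
  [ -6,   6,   0]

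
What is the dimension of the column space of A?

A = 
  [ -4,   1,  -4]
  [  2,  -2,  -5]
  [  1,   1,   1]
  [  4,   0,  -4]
Row reduce:
R2 → R2 + (1/2)·R1
R3 → R3 + (1/4)·R1
R4 → R4 + (1)·R1
R3 → R3 + (5/6)·R2
R4 → R4 + (2/3)·R2
R4 → R4 - (76/35)·R3
REF = 
  [   -4,     1,    -4]
  [    0,  -3/2,    -7]
  [    0,     0, -35/6]
  [    0,     0,     0]
Pivot columns: 1, 2, 3 → 3 pivots.
dim(Col(A)) = number of pivot columns = 3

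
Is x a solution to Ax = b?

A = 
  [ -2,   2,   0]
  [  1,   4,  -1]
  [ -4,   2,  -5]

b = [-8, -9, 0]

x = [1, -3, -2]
Yes

Ax = [-8, -9, 0] = b ✓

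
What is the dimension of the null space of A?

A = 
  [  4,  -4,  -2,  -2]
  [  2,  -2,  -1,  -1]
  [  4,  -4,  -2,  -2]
nullity(A) = 3

Row reduce:
R2 → R2 - (1/2)·R1
R3 → R3 - (1)·R1
REF = 
  [  4,  -4,  -2,  -2]
  [  0,   0,   0,   0]
  [  0,   0,   0,   0]
Pivot columns: 1 → 1 pivot.
rank(A) = 1, so nullity(A) = 4 - 1 = 3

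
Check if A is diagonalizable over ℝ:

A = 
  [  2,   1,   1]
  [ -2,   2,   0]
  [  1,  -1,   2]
No

Characteristic polynomial: det(λI - A) = λ³ - 6λ² + 13λ - 12
Testing integer divisors of the constant term: p(3) = 0, so (λ - 3) is a factor:
p(λ) = (λ - 3)(λ² - 3λ + 4)
λ² - 3λ + 4 = 0  ⇒  λ = (3 ± √((-3)² - 4·(4)))/2 = (3 ± √(-7))/2
  = (3 + i√7)/2,  (3 - i√7)/2
Eigenvalues: 3, (3 + i√7)/2, (3 - i√7)/2  (≈ 3, 1.5 + 1.323i, 1.5 - 1.323i)
Has complex eigenvalues (not diagonalizable over ℝ).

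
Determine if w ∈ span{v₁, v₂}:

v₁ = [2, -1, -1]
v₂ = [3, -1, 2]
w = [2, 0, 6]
Yes

Form the augmented matrix and row-reduce:
[v₁|v₂|w] = 
  [  2,   3,   2]
  [ -1,  -1,   0]
  [ -1,   2,   6]
R2 → R2 + (1/2)·R1
R3 → R3 + (1/2)·R1
R3 → R3 - (7)·R2
REF = 
  [  2,   3,   2]
  [  0, 1/2,   1]
  [  0,   0,   0]

No row of the form [0 0 | nonzero], so the system is consistent. Back-substitution gives c₁ = -2, c₂ = 2: w = (-2)·v₁ + (2)·v₂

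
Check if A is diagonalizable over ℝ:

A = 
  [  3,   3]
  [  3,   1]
Yes

tr(A) = 4, det(A) = -6
Characteristic polynomial: λ² - tr(A)λ + det(A) = λ² - 4λ - 6
λ² - 4λ - 6 = 0  ⇒  λ = (4 ± √((-4)² - 4·(-6)))/2 = (4 ± √(40))/2
  = 2 + √10,  2 - √10
Eigenvalues: 2 + √10, 2 - √10  (≈ 5.162, -1.162)
The two irrational eigenvalues are distinct (simple), so each has alg. mult. = geom. mult. = 1.
Sum of geometric multiplicities equals n, so A has n independent eigenvectors.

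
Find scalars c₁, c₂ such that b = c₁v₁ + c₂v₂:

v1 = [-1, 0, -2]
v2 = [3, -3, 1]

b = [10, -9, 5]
c1 = -1, c2 = 3

b = -1·v1 + 3·v2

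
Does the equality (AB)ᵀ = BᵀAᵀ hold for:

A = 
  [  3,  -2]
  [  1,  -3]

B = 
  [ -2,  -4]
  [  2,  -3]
Yes

(AB)ᵀ = 
  [-10,  -8]
  [ -6,   5]

BᵀAᵀ = 
  [-10,  -8]
  [ -6,   5]

Both sides are equal — this is the standard identity (AB)ᵀ = BᵀAᵀ, which holds for all A, B.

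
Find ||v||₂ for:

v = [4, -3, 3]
5.831

||v||₂ = √((4)² + (-3)² + (3)²) = √34 = 5.831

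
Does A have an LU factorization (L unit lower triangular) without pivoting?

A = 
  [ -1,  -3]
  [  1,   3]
Yes.
A[1,1] = -1 ≠ 0, so Gaussian elimination proceeds without a row swap: multiplier ℓ₂₁ = (1)/(-1) = -1, and U[2,2] = 3 - (-1)(-3) = 0.
L = 
  [  1,   0]
  [ -1,   1]
U = 
  [ -1,  -3]
  [  0,   0]
Check row 2 of LU: [(-1)(-1), (-1)(-3) + 0] = [1, 3] = row 2 of A ✓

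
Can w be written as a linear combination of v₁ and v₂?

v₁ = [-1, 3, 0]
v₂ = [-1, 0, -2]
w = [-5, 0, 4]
No

Form the augmented matrix and row-reduce:
[v₁|v₂|w] = 
  [ -1,  -1,  -5]
  [  3,   0,   0]
  [  0,  -2,   4]
R2 → R2 + (3)·R1
R3 → R3 - (2/3)·R2
REF = 
  [ -1,  -1,  -5]
  [  0,  -3, -15]
  [  0,   0,  14]

Row 3 reads [0 0 | 14], i.e. 0 = 14, so the system is inconsistent and w ∉ span{v₁, v₂}.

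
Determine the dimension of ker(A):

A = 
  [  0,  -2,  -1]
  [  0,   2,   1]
nullity(A) = 2

Row reduce:
R2 → R2 + (1)·R1
REF = 
  [  0,  -2,  -1]
  [  0,   0,   0]
Pivot columns: 2 → 1 pivot.
rank(A) = 1, so nullity(A) = 3 - 1 = 2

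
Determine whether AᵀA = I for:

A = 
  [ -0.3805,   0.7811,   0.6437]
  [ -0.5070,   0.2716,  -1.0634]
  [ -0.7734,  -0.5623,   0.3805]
No

AᵀA = 
  [  1,   0,  -0.0001]
  [  0,   1.0001,   0]
  [ -0.0001,   0,   1.6899]
≠ I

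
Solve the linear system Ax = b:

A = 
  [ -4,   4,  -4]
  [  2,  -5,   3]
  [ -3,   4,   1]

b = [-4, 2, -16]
x = [3, -1, -3]

Row reduce the augmented matrix [A|b]:
R2 → R2 + (1/2)·R1
R3 → R3 - (3/4)·R1
R3 → R3 + (1/3)·R2
REF = 
  [  -4,    4,   -4,   -4]
  [   0,   -3,    1,    0]
  [   0,    0, 13/3,  -13]

Back-substitution:
x₃ = (-13) / (13/3) = -3
x₂ = (0 - (1)(-3)) / (-3) = -1
x₁ = (-4 - (4)(-1) - (-4)(-3)) / (-4) = 3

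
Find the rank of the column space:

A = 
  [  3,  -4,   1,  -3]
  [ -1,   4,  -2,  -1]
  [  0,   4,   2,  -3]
Row reduce:
R2 → R2 + (1/3)·R1
R3 → R3 - (3/2)·R2
REF = 
  [   3,   -4,    1,   -3]
  [   0,  8/3, -5/3,   -2]
  [   0,    0,  9/2,    0]
Pivot columns: 1, 2, 3 → 3 pivots.
dim(Col(A)) = number of pivot columns = 3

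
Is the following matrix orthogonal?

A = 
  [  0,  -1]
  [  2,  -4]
No

AᵀA = 
  [  4,  -8]
  [ -8,  17]
≠ I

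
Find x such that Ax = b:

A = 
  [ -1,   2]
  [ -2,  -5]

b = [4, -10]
x = [0, 2]

Row reduce the augmented matrix [A|b]:
R2 → R2 - (2)·R1
REF = 
  [ -1,   2,   4]
  [  0,  -9, -18]

Back-substitution:
x₂ = (-18) / (-9) = 2
x₁ = (4 - (2)(2)) / (-1) = 0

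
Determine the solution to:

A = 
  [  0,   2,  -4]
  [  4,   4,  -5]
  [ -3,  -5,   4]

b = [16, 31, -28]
Row reduce the augmented matrix [A|b]:
Swap R1 ↔ R2
R3 → R3 + (3/4)·R1
R3 → R3 + (1)·R2
REF = 
  [    4,     4,    -5,    31]
  [    0,     2,    -4,    16]
  [    0,     0, -15/4,  45/4]

Back-substitution:
x₃ = (45/4) / (-15/4) = -3
x₂ = (16 - (-4)(-3)) / 2 = 2
x₁ = (31 - (4)(2) - (-5)(-3)) / 4 = 2

x = [2, 2, -3]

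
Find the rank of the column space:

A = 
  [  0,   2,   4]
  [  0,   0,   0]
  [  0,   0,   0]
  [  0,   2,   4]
dim(Col(A)) = 1

Row reduce:
R4 → R4 - (1)·R1
REF = 
  [  0,   2,   4]
  [  0,   0,   0]
  [  0,   0,   0]
  [  0,   0,   0]
Pivot columns: 2 → 1 pivot.
dim(Col(A)) = number of pivot columns = 1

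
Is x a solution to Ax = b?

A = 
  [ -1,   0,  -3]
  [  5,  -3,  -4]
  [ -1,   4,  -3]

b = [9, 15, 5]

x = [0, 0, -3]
No

Ax = [9, 12, 9] ≠ b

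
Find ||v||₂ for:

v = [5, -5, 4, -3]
8.66

||v||₂ = √((5)² + (-5)² + (4)² + (-3)²) = √75 = 8.66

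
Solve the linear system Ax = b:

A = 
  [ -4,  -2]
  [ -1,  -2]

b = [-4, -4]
Row reduce the augmented matrix [A|b]:
R2 → R2 - (1/4)·R1
REF = 
  [  -4,   -2,   -4]
  [   0, -3/2,   -3]

Back-substitution:
x₂ = (-3) / (-3/2) = 2
x₁ = (-4 - (-2)(2)) / (-4) = 0

x = [0, 2]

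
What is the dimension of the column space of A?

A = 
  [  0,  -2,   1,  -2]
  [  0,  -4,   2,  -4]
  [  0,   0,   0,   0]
dim(Col(A)) = 1

Row reduce:
R2 → R2 - (2)·R1
REF = 
  [  0,  -2,   1,  -2]
  [  0,   0,   0,   0]
  [  0,   0,   0,   0]
Pivot columns: 2 → 1 pivot.
dim(Col(A)) = number of pivot columns = 1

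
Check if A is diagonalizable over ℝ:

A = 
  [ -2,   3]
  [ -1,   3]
Yes

tr(A) = 1, det(A) = -3
Characteristic polynomial: λ² - tr(A)λ + det(A) = λ² - λ - 3
λ² - λ - 3 = 0  ⇒  λ = (1 ± √((-1)² - 4·(-3)))/2 = (1 ± √(13))/2
  = (1 + √13)/2,  (1 - √13)/2
Eigenvalues: (1 + √13)/2, (1 - √13)/2  (≈ 2.303, -1.303)
The two irrational eigenvalues are distinct (simple), so each has alg. mult. = geom. mult. = 1.
Sum of geometric multiplicities equals n, so A has n independent eigenvectors.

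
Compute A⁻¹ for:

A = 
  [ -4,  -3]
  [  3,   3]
det(A) = (-4)(3) - (-3)(3) = -3
For a 2×2 matrix, A⁻¹ = (1/det(A)) · [[d, -b], [-c, a]]
    = (-1/3) · [[3, 3], [-3, -4]]

A⁻¹ = 
  [ -1,  -1]
  [  1, 4/3]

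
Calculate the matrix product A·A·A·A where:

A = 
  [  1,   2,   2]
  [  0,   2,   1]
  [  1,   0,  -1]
A² = A·A:
A²[1,1] = (1)(1) + (2)(0) + (2)(1) = 3
A²[1,2] = (1)(2) + (2)(2) + (2)(0) = 6
A²[1,3] = (1)(2) + (2)(1) + (2)(-1) = 2
A²[2,1] = (0)(1) + (2)(0) + (1)(1) = 1
A²[2,2] = (0)(2) + (2)(2) + (1)(0) = 4
A²[2,3] = (0)(2) + (2)(1) + (1)(-1) = 1
A²[3,1] = (1)(1) + (0)(0) + (-1)(1) = 0
A²[3,2] = (1)(2) + (0)(2) + (-1)(0) = 2
A²[3,3] = (1)(2) + (0)(1) + (-1)(-1) = 3
A² = 
  [  3,   6,   2]
  [  1,   4,   1]
  [  0,   2,   3]

A^3 = A^2·A:
A^3[1,1] = (3)(1) + (6)(0) + (2)(1) = 5
A^3[1,2] = (3)(2) + (6)(2) + (2)(0) = 18
A^3[1,3] = (3)(2) + (6)(1) + (2)(-1) = 10
A^3[2,1] = (1)(1) + (4)(0) + (1)(1) = 2
A^3[2,2] = (1)(2) + (4)(2) + (1)(0) = 10
A^3[2,3] = (1)(2) + (4)(1) + (1)(-1) = 5
A^3[3,1] = (0)(1) + (2)(0) + (3)(1) = 3
A^3[3,2] = (0)(2) + (2)(2) + (3)(0) = 4
A^3[3,3] = (0)(2) + (2)(1) + (3)(-1) = -1
A^3 = 
  [  5,  18,  10]
  [  2,  10,   5]
  [  3,   4,  -1]

A^4 = A^3·A:
A^4[1,1] = (5)(1) + (18)(0) + (10)(1) = 15
A^4[1,2] = (5)(2) + (18)(2) + (10)(0) = 46
A^4[1,3] = (5)(2) + (18)(1) + (10)(-1) = 18
A^4[2,1] = (2)(1) + (10)(0) + (5)(1) = 7
A^4[2,2] = (2)(2) + (10)(2) + (5)(0) = 24
A^4[2,3] = (2)(2) + (10)(1) + (5)(-1) = 9
A^4[3,1] = (3)(1) + (4)(0) + (-1)(1) = 2
A^4[3,2] = (3)(2) + (4)(2) + (-1)(0) = 14
A^4[3,3] = (3)(2) + (4)(1) + (-1)(-1) = 11
A^4 = 
  [ 15,  46,  18]
  [  7,  24,   9]
  [  2,  14,  11]

Therefore
A^4 = 
  [ 15,  46,  18]
  [  7,  24,   9]
  [  2,  14,  11]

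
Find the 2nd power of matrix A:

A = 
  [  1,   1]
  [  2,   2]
A² = A·A:
A²[1,1] = (1)(1) + (1)(2) = 3
A²[1,2] = (1)(1) + (1)(2) = 3
A²[2,1] = (2)(1) + (2)(2) = 6
A²[2,2] = (2)(1) + (2)(2) = 6
A² = 
  [  3,   3]
  [  6,   6]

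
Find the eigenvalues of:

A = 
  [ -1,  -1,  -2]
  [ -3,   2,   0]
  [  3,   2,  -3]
Characteristic polynomial: det(λI - A) = λ³ + 2λ² - 2λ - 39
Testing integer divisors of the constant term: p(3) = 0, so (λ - 3) is a factor:
p(λ) = (λ - 3)(λ² + 5λ + 13)
λ² + 5λ + 13 = 0  ⇒  λ = (-5 ± √((5)² - 4·(13)))/2 = (-5 ± √(-27))/2
  = (-5 + 3i√3)/2,  (-5 - 3i√3)/2

λ = 3, (-5 + 3i√3)/2, (-5 - 3i√3)/2  (≈ 3, -2.5 + 2.598i, -2.5 - 2.598i)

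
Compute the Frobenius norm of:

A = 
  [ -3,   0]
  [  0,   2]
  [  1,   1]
||A||_F = 3.873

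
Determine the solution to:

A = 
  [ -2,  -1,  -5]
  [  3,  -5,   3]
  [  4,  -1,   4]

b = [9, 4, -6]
Row reduce the augmented matrix [A|b]:
R2 → R2 + (3/2)·R1
R3 → R3 + (2)·R1
R3 → R3 - (6/13)·R2
REF = 
  [    -2,     -1,     -5,      9]
  [     0,  -13/2,   -9/2,   35/2]
  [     0,      0, -51/13,  51/13]

Back-substitution:
x₃ = (51/13) / (-51/13) = -1
x₂ = (35/2 - (-9/2)(-1)) / (-13/2) = -2
x₁ = (9 - (-1)(-2) - (-5)(-1)) / (-2) = -1

x = [-1, -2, -1]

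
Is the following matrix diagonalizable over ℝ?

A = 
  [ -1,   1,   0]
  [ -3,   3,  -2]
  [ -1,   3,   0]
No

Characteristic polynomial: det(λI - A) = λ³ - 2λ² + 6λ + 4
By the rational root theorem any rational root is an integer dividing 4; none of those is a root, so p(λ) has no rational roots and hence (being an irreducible cubic) no repeated roots.
Discriminant of the cubic: Δ = -1888
Δ < 0 ⇒ one real eigenvalue and a complex-conjugate pair: λ ≈ 1.271 + 2.401i, 1.271 - 2.401i, -0.5421
Has complex eigenvalues (not diagonalizable over ℝ).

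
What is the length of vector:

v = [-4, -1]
4.123

||v||₂ = √((-4)² + (-1)²) = √17 = 4.123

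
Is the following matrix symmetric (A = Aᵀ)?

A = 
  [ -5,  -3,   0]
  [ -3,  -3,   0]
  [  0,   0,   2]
Yes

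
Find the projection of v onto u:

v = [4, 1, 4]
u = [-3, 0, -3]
v·u = (4)(-3) + (1)(0) + (4)(-3) = -24
u·u = (-3)² + (0)² + (-3)² = 18
proj_u(v) = (v·u / u·u) × u = (-24/18) × u = (-4/3) × u

proj_u(v) = [4, 0, 4]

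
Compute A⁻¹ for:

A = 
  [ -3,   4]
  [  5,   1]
det(A) = (-3)(1) - (4)(5) = -23
For a 2×2 matrix, A⁻¹ = (1/det(A)) · [[d, -b], [-c, a]]
    = (-1/23) · [[1, -4], [-5, -3]]

A⁻¹ = 
  [-1/23,  4/23]
  [ 5/23,  3/23]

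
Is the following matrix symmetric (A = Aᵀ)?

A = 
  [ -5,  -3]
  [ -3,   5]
Yes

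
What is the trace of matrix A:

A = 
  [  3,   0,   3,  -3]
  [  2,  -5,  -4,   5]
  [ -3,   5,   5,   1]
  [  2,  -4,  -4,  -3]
0

tr(A) = 3 + -5 + 5 + -3 = 0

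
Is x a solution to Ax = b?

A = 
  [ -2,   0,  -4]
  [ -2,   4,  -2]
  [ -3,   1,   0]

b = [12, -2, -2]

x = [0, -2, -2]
No

Ax = [8, -4, -2] ≠ b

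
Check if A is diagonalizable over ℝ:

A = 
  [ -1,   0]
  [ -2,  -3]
Yes

tr(A) = -4, det(A) = 3
Characteristic polynomial: λ² - tr(A)λ + det(A) = λ² + 4λ + 3
λ² + 4λ + 3 = (λ + 3)(λ + 1)
Eigenvalues: -1, -3
λ=-3: alg. mult. = 1, geom. mult. = 2 - rank(A - (-3)I) = 2 - 1 = 1
λ=-1: alg. mult. = 1, geom. mult. = 2 - rank(A - (-1)I) = 2 - 1 = 1
Sum of geometric multiplicities equals n, so A has n independent eigenvectors.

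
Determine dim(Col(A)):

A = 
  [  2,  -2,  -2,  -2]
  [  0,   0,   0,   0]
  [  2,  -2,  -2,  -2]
Row reduce:
R3 → R3 - (1)·R1
REF = 
  [  2,  -2,  -2,  -2]
  [  0,   0,   0,   0]
  [  0,   0,   0,   0]
Pivot columns: 1 → 1 pivot.
dim(Col(A)) = number of pivot columns = 1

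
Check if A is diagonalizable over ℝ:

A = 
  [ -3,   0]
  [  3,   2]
Yes

tr(A) = -1, det(A) = -6
Characteristic polynomial: λ² - tr(A)λ + det(A) = λ² + λ - 6
λ² + λ - 6 = (λ + 3)(λ - 2)
Eigenvalues: 2, -3
λ=-3: alg. mult. = 1, geom. mult. = 2 - rank(A - (-3)I) = 2 - 1 = 1
λ=2: alg. mult. = 1, geom. mult. = 2 - rank(A - (2)I) = 2 - 1 = 1
Sum of geometric multiplicities equals n, so A has n independent eigenvectors.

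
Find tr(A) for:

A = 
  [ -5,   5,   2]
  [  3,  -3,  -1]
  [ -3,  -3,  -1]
-9

tr(A) = -5 + -3 + -1 = -9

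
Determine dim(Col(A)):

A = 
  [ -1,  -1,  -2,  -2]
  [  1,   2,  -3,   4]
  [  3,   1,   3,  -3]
Row reduce:
R2 → R2 + (1)·R1
R3 → R3 + (3)·R1
R3 → R3 + (2)·R2
REF = 
  [ -1,  -1,  -2,  -2]
  [  0,   1,  -5,   2]
  [  0,   0, -13,  -5]
Pivot columns: 1, 2, 3 → 3 pivots.
dim(Col(A)) = number of pivot columns = 3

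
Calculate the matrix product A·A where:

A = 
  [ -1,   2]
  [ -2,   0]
A² = A·A:
A²[1,1] = (-1)(-1) + (2)(-2) = -3
A²[1,2] = (-1)(2) + (2)(0) = -2
A²[2,1] = (-2)(-1) + (0)(-2) = 2
A²[2,2] = (-2)(2) + (0)(0) = -4
A² = 
  [ -3,  -2]
  [  2,  -4]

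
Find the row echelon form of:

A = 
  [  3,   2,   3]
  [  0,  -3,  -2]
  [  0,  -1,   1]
Row operations:
R3 → R3 - (1/3)·R2

Resulting echelon form:
REF = 
  [  3,   2,   3]
  [  0,  -3,  -2]
  [  0,   0, 5/3]

Rank = 3 (number of non-zero pivot rows).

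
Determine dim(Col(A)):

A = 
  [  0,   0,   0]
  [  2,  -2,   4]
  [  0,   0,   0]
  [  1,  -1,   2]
Row reduce:
Swap R1 ↔ R2
R4 → R4 - (1/2)·R1
REF = 
  [  2,  -2,   4]
  [  0,   0,   0]
  [  0,   0,   0]
  [  0,   0,   0]
Pivot columns: 1 → 1 pivot.
dim(Col(A)) = number of pivot columns = 1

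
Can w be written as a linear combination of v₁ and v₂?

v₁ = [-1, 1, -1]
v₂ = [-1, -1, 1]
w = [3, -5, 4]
No

Form the augmented matrix and row-reduce:
[v₁|v₂|w] = 
  [ -1,  -1,   3]
  [  1,  -1,  -5]
  [ -1,   1,   4]
R2 → R2 + (1)·R1
R3 → R3 - (1)·R1
R3 → R3 + (1)·R2
REF = 
  [ -1,  -1,   3]
  [  0,  -2,  -2]
  [  0,   0,  -1]

Row 3 reads [0 0 | -1], i.e. 0 = -1, so the system is inconsistent and w ∉ span{v₁, v₂}.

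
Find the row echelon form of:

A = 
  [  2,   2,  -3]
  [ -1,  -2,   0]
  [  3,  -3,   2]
Row operations:
R2 → R2 + (1/2)·R1
R3 → R3 - (3/2)·R1
R3 → R3 - (6)·R2

Resulting echelon form:
REF = 
  [   2,    2,   -3]
  [   0,   -1, -3/2]
  [   0,    0, 31/2]

Rank = 3 (number of non-zero pivot rows).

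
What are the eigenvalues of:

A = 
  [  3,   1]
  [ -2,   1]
λ = 2 + i, 2 - i  (≈ 2 + 1i, 2 - 1i)

tr(A) = 4, det(A) = 5
Characteristic polynomial: λ² - tr(A)λ + det(A) = λ² - 4λ + 5
λ² - 4λ + 5 = 0  ⇒  λ = (4 ± √((-4)² - 4·(5)))/2 = (4 ± √(-4))/2
  = 2 + i,  2 - i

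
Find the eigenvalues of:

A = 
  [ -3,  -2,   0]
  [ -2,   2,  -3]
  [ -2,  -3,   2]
λ = 5, -2 + √5, -2 - √5  (≈ 5, 0.2361, -4.236)

Characteristic polynomial: det(λI - A) = λ³ - λ² - 21λ + 5
Testing integer divisors of the constant term: p(5) = 0, so (λ - 5) is a factor:
p(λ) = (λ - 5)(λ² + 4λ - 1)
λ² + 4λ - 1 = 0  ⇒  λ = (-4 ± √((4)² - 4·(-1)))/2 = (-4 ± √(20))/2
  = -2 + √5,  -2 - √5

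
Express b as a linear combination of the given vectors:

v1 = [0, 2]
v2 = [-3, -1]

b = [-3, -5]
c1 = -2, c2 = 1

b = -2·v1 + 1·v2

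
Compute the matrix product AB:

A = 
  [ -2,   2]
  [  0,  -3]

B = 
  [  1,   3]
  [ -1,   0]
A is 2×2 and B is 2×2, so AB is 2×2. Each entry is (row of A)·(column of B):
AB[1,1] = (-2)(1) + (2)(-1) = -4
AB[1,2] = (-2)(3) + (2)(0) = -6
AB[2,1] = (0)(1) + (-3)(-1) = 3
AB[2,2] = (0)(3) + (-3)(0) = 0

AB = 
  [ -4,  -6]
  [  3,   0]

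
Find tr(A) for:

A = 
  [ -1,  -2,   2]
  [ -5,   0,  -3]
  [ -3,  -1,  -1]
-2

tr(A) = -1 + 0 + -1 = -2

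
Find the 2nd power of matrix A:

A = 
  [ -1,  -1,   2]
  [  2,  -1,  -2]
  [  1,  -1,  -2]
A² = A·A:
A²[1,1] = (-1)(-1) + (-1)(2) + (2)(1) = 1
A²[1,2] = (-1)(-1) + (-1)(-1) + (2)(-1) = 0
A²[1,3] = (-1)(2) + (-1)(-2) + (2)(-2) = -4
A²[2,1] = (2)(-1) + (-1)(2) + (-2)(1) = -6
A²[2,2] = (2)(-1) + (-1)(-1) + (-2)(-1) = 1
A²[2,3] = (2)(2) + (-1)(-2) + (-2)(-2) = 10
A²[3,1] = (1)(-1) + (-1)(2) + (-2)(1) = -5
A²[3,2] = (1)(-1) + (-1)(-1) + (-2)(-1) = 2
A²[3,3] = (1)(2) + (-1)(-2) + (-2)(-2) = 8
A² = 
  [  1,   0,  -4]
  [ -6,   1,  10]
  [ -5,   2,   8]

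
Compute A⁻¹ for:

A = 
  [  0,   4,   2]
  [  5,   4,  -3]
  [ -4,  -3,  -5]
det(A) = (0)·((4)(-5) - (-3)(-3)) - (4)·((5)(-5) - (-3)(-4)) + (2)·((5)(-3) - (4)(-4))
  = (0)(-29) - (4)(-37) + (2)(1)
  = 150
det(A) = 150 ≠ 0, so A is invertible.

Cofactors Cᵢⱼ = (-1)ⁱ⁺ʲ·Mᵢⱼ:
C = 
  [-29,  37,   1]
  [ 14,   8, -16]
  [-20,  10, -20]

adj(A) = Cᵀ:
adj(A) = 
  [-29,  14, -20]
  [ 37,   8,  10]
  [  1, -16, -20]

A⁻¹ = (1/150) · adj(A):
A⁻¹ = 
  [-29/150,    7/75,   -2/15]
  [ 37/150,    4/75,    1/15]
  [  1/150,   -8/75,   -2/15]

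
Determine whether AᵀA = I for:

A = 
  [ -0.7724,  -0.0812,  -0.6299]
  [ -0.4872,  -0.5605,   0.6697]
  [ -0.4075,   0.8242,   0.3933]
Yes

AᵀA = 
  [  1,  -0.0001,   0]
  [ -0.0001,   1.0001,  -0.0001]
  [  0,  -0.0001,   1]
≈ I (equal to I up to the 4-dp rounding of the entries)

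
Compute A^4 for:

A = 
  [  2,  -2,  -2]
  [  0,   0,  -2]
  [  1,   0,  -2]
A² = A·A:
A²[1,1] = (2)(2) + (-2)(0) + (-2)(1) = 2
A²[1,2] = (2)(-2) + (-2)(0) + (-2)(0) = -4
A²[1,3] = (2)(-2) + (-2)(-2) + (-2)(-2) = 4
A²[2,1] = (0)(2) + (0)(0) + (-2)(1) = -2
A²[2,2] = (0)(-2) + (0)(0) + (-2)(0) = 0
A²[2,3] = (0)(-2) + (0)(-2) + (-2)(-2) = 4
A²[3,1] = (1)(2) + (0)(0) + (-2)(1) = 0
A²[3,2] = (1)(-2) + (0)(0) + (-2)(0) = -2
A²[3,3] = (1)(-2) + (0)(-2) + (-2)(-2) = 2
A² = 
  [  2,  -4,   4]
  [ -2,   0,   4]
  [  0,  -2,   2]

A^3 = A^2·A:
A^3[1,1] = (2)(2) + (-4)(0) + (4)(1) = 8
A^3[1,2] = (2)(-2) + (-4)(0) + (4)(0) = -4
A^3[1,3] = (2)(-2) + (-4)(-2) + (4)(-2) = -4
A^3[2,1] = (-2)(2) + (0)(0) + (4)(1) = 0
A^3[2,2] = (-2)(-2) + (0)(0) + (4)(0) = 4
A^3[2,3] = (-2)(-2) + (0)(-2) + (4)(-2) = -4
A^3[3,1] = (0)(2) + (-2)(0) + (2)(1) = 2
A^3[3,2] = (0)(-2) + (-2)(0) + (2)(0) = 0
A^3[3,3] = (0)(-2) + (-2)(-2) + (2)(-2) = 0
A^3 = 
  [  8,  -4,  -4]
  [  0,   4,  -4]
  [  2,   0,   0]

A^4 = A^3·A:
A^4[1,1] = (8)(2) + (-4)(0) + (-4)(1) = 12
A^4[1,2] = (8)(-2) + (-4)(0) + (-4)(0) = -16
A^4[1,3] = (8)(-2) + (-4)(-2) + (-4)(-2) = 0
A^4[2,1] = (0)(2) + (4)(0) + (-4)(1) = -4
A^4[2,2] = (0)(-2) + (4)(0) + (-4)(0) = 0
A^4[2,3] = (0)(-2) + (4)(-2) + (-4)(-2) = 0
A^4[3,1] = (2)(2) + (0)(0) + (0)(1) = 4
A^4[3,2] = (2)(-2) + (0)(0) + (0)(0) = -4
A^4[3,3] = (2)(-2) + (0)(-2) + (0)(-2) = -4
A^4 = 
  [ 12, -16,   0]
  [ -4,   0,   0]
  [  4,  -4,  -4]

Therefore
A^4 = 
  [ 12, -16,   0]
  [ -4,   0,   0]
  [  4,  -4,  -4]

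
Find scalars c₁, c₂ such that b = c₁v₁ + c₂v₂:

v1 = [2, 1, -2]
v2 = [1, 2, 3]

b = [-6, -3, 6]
c1 = -3, c2 = 0

b = -3·v1 + 0·v2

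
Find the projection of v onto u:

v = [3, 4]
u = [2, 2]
v·u = (3)(2) + (4)(2) = 14
u·u = (2)² + (2)² = 8
proj_u(v) = (v·u / u·u) × u = (14/8) × u = (7/4) × u

proj_u(v) = [7/2, 7/2]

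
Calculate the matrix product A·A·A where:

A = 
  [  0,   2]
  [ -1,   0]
A^3 = 
  [  0,  -4]
  [  2,   0]

A² = A·A:
A²[1,1] = (0)(0) + (2)(-1) = -2
A²[1,2] = (0)(2) + (2)(0) = 0
A²[2,1] = (-1)(0) + (0)(-1) = 0
A²[2,2] = (-1)(2) + (0)(0) = -2
A² = 
  [ -2,   0]
  [  0,  -2]

A^3 = A^2·A:
A^3[1,1] = (-2)(0) + (0)(-1) = 0
A^3[1,2] = (-2)(2) + (0)(0) = -4
A^3[2,1] = (0)(0) + (-2)(-1) = 2
A^3[2,2] = (0)(2) + (-2)(0) = 0
A^3 = 
  [  0,  -4]
  [  2,   0]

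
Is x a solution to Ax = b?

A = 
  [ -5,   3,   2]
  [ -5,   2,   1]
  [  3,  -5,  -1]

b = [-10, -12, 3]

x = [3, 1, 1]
Yes

Ax = [-10, -12, 3] = b ✓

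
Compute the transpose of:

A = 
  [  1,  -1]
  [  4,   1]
Aᵀ = 
  [  1,   4]
  [ -1,   1]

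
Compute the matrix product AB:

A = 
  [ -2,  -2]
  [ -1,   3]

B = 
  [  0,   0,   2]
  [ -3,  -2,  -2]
AB = 
  [  6,   4,   0]
  [ -9,  -6,  -8]

A is 2×2 and B is 2×3, so AB is 2×3. Each entry is (row of A)·(column of B):
AB[1,1] = (-2)(0) + (-2)(-3) = 6
AB[1,2] = (-2)(0) + (-2)(-2) = 4
AB[1,3] = (-2)(2) + (-2)(-2) = 0
AB[2,1] = (-1)(0) + (3)(-3) = -9
AB[2,2] = (-1)(0) + (3)(-2) = -6
AB[2,3] = (-1)(2) + (3)(-2) = -8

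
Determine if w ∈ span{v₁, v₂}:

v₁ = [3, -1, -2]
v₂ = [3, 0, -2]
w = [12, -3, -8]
Yes

Form the augmented matrix and row-reduce:
[v₁|v₂|w] = 
  [  3,   3,  12]
  [ -1,   0,  -3]
  [ -2,  -2,  -8]
R2 → R2 + (1/3)·R1
R3 → R3 + (2/3)·R1
REF = 
  [  3,   3,  12]
  [  0,   1,   1]
  [  0,   0,   0]

No row of the form [0 0 | nonzero], so the system is consistent. Back-substitution gives c₁ = 3, c₂ = 1: w = (3)·v₁ + (1)·v₂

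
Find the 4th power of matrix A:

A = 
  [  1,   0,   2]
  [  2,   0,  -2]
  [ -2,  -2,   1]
A² = A·A:
A²[1,1] = (1)(1) + (0)(2) + (2)(-2) = -3
A²[1,2] = (1)(0) + (0)(0) + (2)(-2) = -4
A²[1,3] = (1)(2) + (0)(-2) + (2)(1) = 4
A²[2,1] = (2)(1) + (0)(2) + (-2)(-2) = 6
A²[2,2] = (2)(0) + (0)(0) + (-2)(-2) = 4
A²[2,3] = (2)(2) + (0)(-2) + (-2)(1) = 2
A²[3,1] = (-2)(1) + (-2)(2) + (1)(-2) = -8
A²[3,2] = (-2)(0) + (-2)(0) + (1)(-2) = -2
A²[3,3] = (-2)(2) + (-2)(-2) + (1)(1) = 1
A² = 
  [ -3,  -4,   4]
  [  6,   4,   2]
  [ -8,  -2,   1]

A^3 = A^2·A:
A^3[1,1] = (-3)(1) + (-4)(2) + (4)(-2) = -19
A^3[1,2] = (-3)(0) + (-4)(0) + (4)(-2) = -8
A^3[1,3] = (-3)(2) + (-4)(-2) + (4)(1) = 6
A^3[2,1] = (6)(1) + (4)(2) + (2)(-2) = 10
A^3[2,2] = (6)(0) + (4)(0) + (2)(-2) = -4
A^3[2,3] = (6)(2) + (4)(-2) + (2)(1) = 6
A^3[3,1] = (-8)(1) + (-2)(2) + (1)(-2) = -14
A^3[3,2] = (-8)(0) + (-2)(0) + (1)(-2) = -2
A^3[3,3] = (-8)(2) + (-2)(-2) + (1)(1) = -11
A^3 = 
  [-19,  -8,   6]
  [ 10,  -4,   6]
  [-14,  -2, -11]

A^4 = A^3·A:
A^4[1,1] = (-19)(1) + (-8)(2) + (6)(-2) = -47
A^4[1,2] = (-19)(0) + (-8)(0) + (6)(-2) = -12
A^4[1,3] = (-19)(2) + (-8)(-2) + (6)(1) = -16
A^4[2,1] = (10)(1) + (-4)(2) + (6)(-2) = -10
A^4[2,2] = (10)(0) + (-4)(0) + (6)(-2) = -12
A^4[2,3] = (10)(2) + (-4)(-2) + (6)(1) = 34
A^4[3,1] = (-14)(1) + (-2)(2) + (-11)(-2) = 4
A^4[3,2] = (-14)(0) + (-2)(0) + (-11)(-2) = 22
A^4[3,3] = (-14)(2) + (-2)(-2) + (-11)(1) = -35
A^4 = 
  [-47, -12, -16]
  [-10, -12,  34]
  [  4,  22, -35]

Therefore
A^4 = 
  [-47, -12, -16]
  [-10, -12,  34]
  [  4,  22, -35]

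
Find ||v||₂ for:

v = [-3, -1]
3.162

||v||₂ = √((-3)² + (-1)²) = √10 = 3.162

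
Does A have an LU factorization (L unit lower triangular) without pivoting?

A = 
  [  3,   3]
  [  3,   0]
Yes.
A[1,1] = 3 ≠ 0, so Gaussian elimination proceeds without a row swap: multiplier ℓ₂₁ = (3)/(3) = 1, and U[2,2] = 0 - (1)(3) = -3.
L = 
  [  1,   0]
  [  1,   1]
U = 
  [  3,   3]
  [  0,  -3]
Check row 2 of LU: [(1)(3), (1)(3) + (-3)] = [3, 0] = row 2 of A ✓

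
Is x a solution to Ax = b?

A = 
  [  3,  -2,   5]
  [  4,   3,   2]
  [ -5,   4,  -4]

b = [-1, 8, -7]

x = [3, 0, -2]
Yes

Ax = [-1, 8, -7] = b ✓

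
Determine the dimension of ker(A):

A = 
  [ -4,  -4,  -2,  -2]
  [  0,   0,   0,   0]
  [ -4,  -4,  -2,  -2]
nullity(A) = 3

Row reduce:
R3 → R3 - (1)·R1
REF = 
  [ -4,  -4,  -2,  -2]
  [  0,   0,   0,   0]
  [  0,   0,   0,   0]
Pivot columns: 1 → 1 pivot.
rank(A) = 1, so nullity(A) = 4 - 1 = 3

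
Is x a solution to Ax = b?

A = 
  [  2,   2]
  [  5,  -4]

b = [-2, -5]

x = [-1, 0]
Yes

Ax = [-2, -5] = b ✓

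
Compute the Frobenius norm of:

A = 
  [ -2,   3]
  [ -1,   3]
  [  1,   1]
||A||_F = 5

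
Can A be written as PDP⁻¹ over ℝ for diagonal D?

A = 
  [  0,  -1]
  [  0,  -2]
Yes

tr(A) = -2, det(A) = 0
Characteristic polynomial: λ² - tr(A)λ + det(A) = λ² + 2λ
λ² + 2λ = λ(λ + 2)
Eigenvalues: 0, -2
λ=-2: alg. mult. = 1, geom. mult. = 2 - rank(A - (-2)I) = 2 - 1 = 1
λ=0: alg. mult. = 1, geom. mult. = 2 - rank(A - (0)I) = 2 - 1 = 1
Sum of geometric multiplicities equals n, so A has n independent eigenvectors.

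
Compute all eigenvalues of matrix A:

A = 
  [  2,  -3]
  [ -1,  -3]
tr(A) = -1, det(A) = -9
Characteristic polynomial: λ² - tr(A)λ + det(A) = λ² + λ - 9
λ² + λ - 9 = 0  ⇒  λ = (-1 ± √((1)² - 4·(-9)))/2 = (-1 ± √(37))/2
  = (-1 + √37)/2,  (-1 - √37)/2

λ = (-1 + √37)/2, (-1 - √37)/2  (≈ 2.541, -3.541)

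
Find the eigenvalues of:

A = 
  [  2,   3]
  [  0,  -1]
tr(A) = 1, det(A) = -2
Characteristic polynomial: λ² - tr(A)λ + det(A) = λ² - λ - 2
λ² - λ - 2 = (λ + 1)(λ - 2)

λ = 2, -1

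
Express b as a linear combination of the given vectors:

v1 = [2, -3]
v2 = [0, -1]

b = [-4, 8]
c1 = -2, c2 = -2

b = -2·v1 + -2·v2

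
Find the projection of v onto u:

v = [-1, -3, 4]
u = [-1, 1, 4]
v·u = (-1)(-1) + (-3)(1) + (4)(4) = 14
u·u = (-1)² + (1)² + (4)² = 18
proj_u(v) = (v·u / u·u) × u = (14/18) × u = (7/9) × u

proj_u(v) = [-7/9, 7/9, 28/9]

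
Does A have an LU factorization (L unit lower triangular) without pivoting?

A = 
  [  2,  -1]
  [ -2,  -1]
Yes.
A[1,1] = 2 ≠ 0, so Gaussian elimination proceeds without a row swap: multiplier ℓ₂₁ = (-2)/(2) = -1, and U[2,2] = -1 - (-1)(-1) = -2.
L = 
  [  1,   0]
  [ -1,   1]
U = 
  [  2,  -1]
  [  0,  -2]
Check row 2 of LU: [(-1)(2), (-1)(-1) + (-2)] = [-2, -1] = row 2 of A ✓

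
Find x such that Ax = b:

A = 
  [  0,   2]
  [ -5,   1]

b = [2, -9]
Row reduce the augmented matrix [A|b]:
Swap R1 ↔ R2
REF = 
  [ -5,   1,  -9]
  [  0,   2,   2]

Back-substitution:
x₂ = 2 / 2 = 1
x₁ = (-9 - (1)(1)) / (-5) = 2

x = [2, 1]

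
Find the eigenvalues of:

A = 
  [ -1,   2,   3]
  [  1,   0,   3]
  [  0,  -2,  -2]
λ = -2, (-1 + i√15)/2, (-1 - i√15)/2  (≈ -2, -0.5 + 1.936i, -0.5 - 1.936i)

Characteristic polynomial: det(λI - A) = λ³ + 3λ² + 6λ + 8
Testing integer divisors of the constant term: p(-2) = 0, so (λ + 2) is a factor:
p(λ) = (λ + 2)(λ² + λ + 4)
λ² + λ + 4 = 0  ⇒  λ = (-1 ± √((1)² - 4·(4)))/2 = (-1 ± √(-15))/2
  = (-1 + i√15)/2,  (-1 - i√15)/2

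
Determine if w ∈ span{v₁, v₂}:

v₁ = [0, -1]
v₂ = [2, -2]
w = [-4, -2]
Yes

Form the augmented matrix and row-reduce:
[v₁|v₂|w] = 
  [  0,   2,  -4]
  [ -1,  -2,  -2]
Swap R1 ↔ R2
REF = 
  [ -1,  -2,  -2]
  [  0,   2,  -4]

No row of the form [0 0 | nonzero], so the system is consistent. Back-substitution gives c₁ = 6, c₂ = -2: w = (6)·v₁ + (-2)·v₂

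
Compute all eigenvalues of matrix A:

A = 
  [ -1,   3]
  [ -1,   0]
λ = (-1 + i√11)/2, (-1 - i√11)/2  (≈ -0.5 + 1.658i, -0.5 - 1.658i)

tr(A) = -1, det(A) = 3
Characteristic polynomial: λ² - tr(A)λ + det(A) = λ² + λ + 3
λ² + λ + 3 = 0  ⇒  λ = (-1 ± √((1)² - 4·(3)))/2 = (-1 ± √(-11))/2
  = (-1 + i√11)/2,  (-1 - i√11)/2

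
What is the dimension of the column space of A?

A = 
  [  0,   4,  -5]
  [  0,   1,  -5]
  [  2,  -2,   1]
dim(Col(A)) = 3

Row reduce:
Swap R1 ↔ R3
R3 → R3 - (4)·R2
REF = 
  [  2,  -2,   1]
  [  0,   1,  -5]
  [  0,   0,  15]
Pivot columns: 1, 2, 3 → 3 pivots.
dim(Col(A)) = number of pivot columns = 3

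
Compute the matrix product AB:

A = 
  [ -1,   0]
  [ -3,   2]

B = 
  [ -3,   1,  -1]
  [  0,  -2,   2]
AB = 
  [  3,  -1,   1]
  [  9,  -7,   7]

A is 2×2 and B is 2×3, so AB is 2×3. Each entry is (row of A)·(column of B):
AB[1,1] = (-1)(-3) + (0)(0) = 3
AB[1,2] = (-1)(1) + (0)(-2) = -1
AB[1,3] = (-1)(-1) + (0)(2) = 1
AB[2,1] = (-3)(-3) + (2)(0) = 9
AB[2,2] = (-3)(1) + (2)(-2) = -7
AB[2,3] = (-3)(-1) + (2)(2) = 7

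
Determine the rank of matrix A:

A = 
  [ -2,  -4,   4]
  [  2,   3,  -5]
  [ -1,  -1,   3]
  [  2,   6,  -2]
Row reduce:
R2 → R2 + (1)·R1
R3 → R3 - (1/2)·R1
R4 → R4 + (1)·R1
R3 → R3 + (1)·R2
R4 → R4 + (2)·R2
REF = 
  [ -2,  -4,   4]
  [  0,  -1,  -1]
  [  0,   0,   0]
  [  0,   0,   0]
Pivot columns: 1, 2 → 2 pivots.

rank(A) = 2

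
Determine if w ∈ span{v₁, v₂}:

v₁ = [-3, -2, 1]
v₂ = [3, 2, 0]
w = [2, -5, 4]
No

Form the augmented matrix and row-reduce:
[v₁|v₂|w] = 
  [ -3,   3,   2]
  [ -2,   2,  -5]
  [  1,   0,   4]
R2 → R2 - (2/3)·R1
R3 → R3 + (1/3)·R1
Swap R2 ↔ R3
REF = 
  [   -3,     3,     2]
  [    0,     1,  14/3]
  [    0,     0, -19/3]

Row 3 reads [0 0 | -19/3], i.e. 0 = -19/3, so the system is inconsistent and w ∉ span{v₁, v₂}.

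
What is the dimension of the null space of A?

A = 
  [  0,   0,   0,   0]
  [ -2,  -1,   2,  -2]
nullity(A) = 3

Row reduce:
Swap R1 ↔ R2
REF = 
  [ -2,  -1,   2,  -2]
  [  0,   0,   0,   0]
Pivot columns: 1 → 1 pivot.
rank(A) = 1, so nullity(A) = 4 - 1 = 3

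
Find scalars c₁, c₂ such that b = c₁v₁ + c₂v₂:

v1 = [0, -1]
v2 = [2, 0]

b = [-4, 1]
c1 = -1, c2 = -2

b = -1·v1 + -2·v2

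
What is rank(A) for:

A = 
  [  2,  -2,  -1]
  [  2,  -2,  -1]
Row reduce:
R2 → R2 - (1)·R1
REF = 
  [  2,  -2,  -1]
  [  0,   0,   0]
Pivot columns: 1 → 1 pivot.

rank(A) = 1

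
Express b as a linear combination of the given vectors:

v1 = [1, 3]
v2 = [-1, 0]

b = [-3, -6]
c1 = -2, c2 = 1

b = -2·v1 + 1·v2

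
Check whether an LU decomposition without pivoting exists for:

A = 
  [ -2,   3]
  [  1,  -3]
Yes.
A[1,1] = -2 ≠ 0, so Gaussian elimination proceeds without a row swap: multiplier ℓ₂₁ = (1)/(-2) = -1/2, and U[2,2] = -3 - (-1/2)(3) = -3/2.
L = 
  [   1,    0]
  [-1/2,    1]
U = 
  [  -2,    3]
  [   0, -3/2]
Check row 2 of LU: [(-1/2)(-2), (-1/2)(3) + (-3/2)] = [1, -3] = row 2 of A ✓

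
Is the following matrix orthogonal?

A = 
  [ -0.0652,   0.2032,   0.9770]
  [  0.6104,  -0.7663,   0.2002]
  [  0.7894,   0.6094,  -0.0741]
Yes

AᵀA = 
  [  1,   0.0001,   0]
  [  0.0001,   0.9999,   0]
  [  0,   0,   1.0001]
≈ I (equal to I up to the 4-dp rounding of the entries)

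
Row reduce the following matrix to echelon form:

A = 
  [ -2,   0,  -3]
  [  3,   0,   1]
Row operations:
R2 → R2 + (3/2)·R1

Resulting echelon form:
REF = 
  [  -2,    0,   -3]
  [   0,    0, -7/2]

Rank = 2 (number of non-zero pivot rows).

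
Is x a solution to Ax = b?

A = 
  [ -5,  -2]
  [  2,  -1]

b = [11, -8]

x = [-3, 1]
No

Ax = [13, -7] ≠ b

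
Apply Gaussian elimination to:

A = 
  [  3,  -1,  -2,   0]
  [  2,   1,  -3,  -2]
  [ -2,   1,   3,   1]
Row operations:
R2 → R2 - (2/3)·R1
R3 → R3 + (2/3)·R1
R3 → R3 - (1/5)·R2

Resulting echelon form:
REF = 
  [   3,   -1,   -2,    0]
  [   0,  5/3, -5/3,   -2]
  [   0,    0,    2,  7/5]

Rank = 3 (number of non-zero pivot rows).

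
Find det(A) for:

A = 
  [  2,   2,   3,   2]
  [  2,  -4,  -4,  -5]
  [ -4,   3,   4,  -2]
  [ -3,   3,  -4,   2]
Cofactor expansion along row 1: det(A) = a₁₁M₁₁ - a₁₂M₁₂ + a₁₃M₁₃ - a₁₄M₁₄

M₁₁ = det[[-4, -4, -5]; [3, 4, -2]; [3, -4, 2]]
  = (-4)·((4)(2) - (-2)(-4)) - (-4)·((3)(2) - (-2)(3)) + (-5)·((3)(-4) - (4)(3))
  = (-4)(0) - (-4)(12) + (-5)(-24)
  = 168
M₁₂ = det[[2, -4, -5]; [-4, 4, -2]; [-3, -4, 2]]
  = (2)·((4)(2) - (-2)(-4)) - (-4)·((-4)(2) - (-2)(-3)) + (-5)·((-4)(-4) - (4)(-3))
  = (2)(0) - (-4)(-14) + (-5)(28)
  = -196
M₁₃ = det[[2, -4, -5]; [-4, 3, -2]; [-3, 3, 2]]
  = (2)·((3)(2) - (-2)(3)) - (-4)·((-4)(2) - (-2)(-3)) + (-5)·((-4)(3) - (3)(-3))
  = (2)(12) - (-4)(-14) + (-5)(-3)
  = -17
M₁₄ = det[[2, -4, -4]; [-4, 3, 4]; [-3, 3, -4]]
  = (2)·((3)(-4) - (4)(3)) - (-4)·((-4)(-4) - (4)(-3)) + (-4)·((-4)(3) - (3)(-3))
  = (2)(-24) - (-4)(28) + (-4)(-3)
  = 76

det(A) = (2)(168) - (2)(-196) + (3)(-17) - (2)(76) = 525

det(A) = 525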